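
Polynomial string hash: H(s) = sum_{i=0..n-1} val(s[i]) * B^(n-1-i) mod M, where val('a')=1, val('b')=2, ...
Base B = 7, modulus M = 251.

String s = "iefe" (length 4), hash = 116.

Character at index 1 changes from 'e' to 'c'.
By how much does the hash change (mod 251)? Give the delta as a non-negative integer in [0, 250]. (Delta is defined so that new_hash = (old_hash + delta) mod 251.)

Answer: 153

Derivation:
Delta formula: (val(new) - val(old)) * B^(n-1-k) mod M
  val('c') - val('e') = 3 - 5 = -2
  B^(n-1-k) = 7^2 mod 251 = 49
  Delta = -2 * 49 mod 251 = 153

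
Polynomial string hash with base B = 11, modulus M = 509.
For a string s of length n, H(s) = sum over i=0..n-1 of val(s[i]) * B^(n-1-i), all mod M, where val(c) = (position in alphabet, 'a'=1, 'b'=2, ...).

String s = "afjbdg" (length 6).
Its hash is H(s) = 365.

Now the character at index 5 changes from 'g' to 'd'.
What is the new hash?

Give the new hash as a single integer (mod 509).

val('g') = 7, val('d') = 4
Position k = 5, exponent = n-1-k = 0
B^0 mod M = 11^0 mod 509 = 1
Delta = (4 - 7) * 1 mod 509 = 506
New hash = (365 + 506) mod 509 = 362

Answer: 362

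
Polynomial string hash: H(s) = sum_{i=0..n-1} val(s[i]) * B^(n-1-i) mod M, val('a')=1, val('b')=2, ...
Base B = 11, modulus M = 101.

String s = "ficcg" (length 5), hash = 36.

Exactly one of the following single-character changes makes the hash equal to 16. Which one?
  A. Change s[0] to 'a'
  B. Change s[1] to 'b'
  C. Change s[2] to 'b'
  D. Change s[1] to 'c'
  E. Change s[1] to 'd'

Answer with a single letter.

Option A: s[0]='f'->'a', delta=(1-6)*11^4 mod 101 = 20, hash=36+20 mod 101 = 56
Option B: s[1]='i'->'b', delta=(2-9)*11^3 mod 101 = 76, hash=36+76 mod 101 = 11
Option C: s[2]='c'->'b', delta=(2-3)*11^2 mod 101 = 81, hash=36+81 mod 101 = 16 <-- target
Option D: s[1]='i'->'c', delta=(3-9)*11^3 mod 101 = 94, hash=36+94 mod 101 = 29
Option E: s[1]='i'->'d', delta=(4-9)*11^3 mod 101 = 11, hash=36+11 mod 101 = 47

Answer: C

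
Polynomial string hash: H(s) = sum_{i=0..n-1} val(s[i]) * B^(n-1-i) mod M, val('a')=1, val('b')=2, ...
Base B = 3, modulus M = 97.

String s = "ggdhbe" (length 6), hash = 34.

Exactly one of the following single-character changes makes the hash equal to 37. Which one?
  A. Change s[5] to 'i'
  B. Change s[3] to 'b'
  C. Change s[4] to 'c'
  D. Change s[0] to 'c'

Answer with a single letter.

Answer: C

Derivation:
Option A: s[5]='e'->'i', delta=(9-5)*3^0 mod 97 = 4, hash=34+4 mod 97 = 38
Option B: s[3]='h'->'b', delta=(2-8)*3^2 mod 97 = 43, hash=34+43 mod 97 = 77
Option C: s[4]='b'->'c', delta=(3-2)*3^1 mod 97 = 3, hash=34+3 mod 97 = 37 <-- target
Option D: s[0]='g'->'c', delta=(3-7)*3^5 mod 97 = 95, hash=34+95 mod 97 = 32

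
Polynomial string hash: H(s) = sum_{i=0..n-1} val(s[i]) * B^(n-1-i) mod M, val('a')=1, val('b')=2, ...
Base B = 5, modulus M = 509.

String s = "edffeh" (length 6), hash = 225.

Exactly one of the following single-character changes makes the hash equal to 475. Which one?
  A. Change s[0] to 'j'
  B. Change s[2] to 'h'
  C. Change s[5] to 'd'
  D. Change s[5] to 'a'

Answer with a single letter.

Answer: B

Derivation:
Option A: s[0]='e'->'j', delta=(10-5)*5^5 mod 509 = 355, hash=225+355 mod 509 = 71
Option B: s[2]='f'->'h', delta=(8-6)*5^3 mod 509 = 250, hash=225+250 mod 509 = 475 <-- target
Option C: s[5]='h'->'d', delta=(4-8)*5^0 mod 509 = 505, hash=225+505 mod 509 = 221
Option D: s[5]='h'->'a', delta=(1-8)*5^0 mod 509 = 502, hash=225+502 mod 509 = 218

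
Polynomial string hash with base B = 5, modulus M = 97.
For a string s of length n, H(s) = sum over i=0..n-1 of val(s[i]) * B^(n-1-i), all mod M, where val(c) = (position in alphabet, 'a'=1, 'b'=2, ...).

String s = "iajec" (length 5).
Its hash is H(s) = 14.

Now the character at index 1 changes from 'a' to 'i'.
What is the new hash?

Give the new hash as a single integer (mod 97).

val('a') = 1, val('i') = 9
Position k = 1, exponent = n-1-k = 3
B^3 mod M = 5^3 mod 97 = 28
Delta = (9 - 1) * 28 mod 97 = 30
New hash = (14 + 30) mod 97 = 44

Answer: 44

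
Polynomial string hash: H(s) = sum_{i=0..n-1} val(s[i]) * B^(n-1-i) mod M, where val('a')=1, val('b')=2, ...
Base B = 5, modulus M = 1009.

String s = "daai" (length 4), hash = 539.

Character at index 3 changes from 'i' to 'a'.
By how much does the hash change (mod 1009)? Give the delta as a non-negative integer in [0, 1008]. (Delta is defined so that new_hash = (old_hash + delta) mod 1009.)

Delta formula: (val(new) - val(old)) * B^(n-1-k) mod M
  val('a') - val('i') = 1 - 9 = -8
  B^(n-1-k) = 5^0 mod 1009 = 1
  Delta = -8 * 1 mod 1009 = 1001

Answer: 1001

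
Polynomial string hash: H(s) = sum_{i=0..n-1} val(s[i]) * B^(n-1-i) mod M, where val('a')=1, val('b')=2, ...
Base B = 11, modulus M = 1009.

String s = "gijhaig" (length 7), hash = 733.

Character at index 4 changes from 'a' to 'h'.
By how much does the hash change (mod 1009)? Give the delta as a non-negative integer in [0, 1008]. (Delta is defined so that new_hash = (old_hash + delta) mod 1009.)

Answer: 847

Derivation:
Delta formula: (val(new) - val(old)) * B^(n-1-k) mod M
  val('h') - val('a') = 8 - 1 = 7
  B^(n-1-k) = 11^2 mod 1009 = 121
  Delta = 7 * 121 mod 1009 = 847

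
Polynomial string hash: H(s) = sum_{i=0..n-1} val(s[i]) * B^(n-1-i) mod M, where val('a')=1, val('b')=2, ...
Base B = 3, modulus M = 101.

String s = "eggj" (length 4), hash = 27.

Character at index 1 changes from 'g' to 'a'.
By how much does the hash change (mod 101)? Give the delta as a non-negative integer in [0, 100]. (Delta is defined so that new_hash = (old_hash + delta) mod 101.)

Delta formula: (val(new) - val(old)) * B^(n-1-k) mod M
  val('a') - val('g') = 1 - 7 = -6
  B^(n-1-k) = 3^2 mod 101 = 9
  Delta = -6 * 9 mod 101 = 47

Answer: 47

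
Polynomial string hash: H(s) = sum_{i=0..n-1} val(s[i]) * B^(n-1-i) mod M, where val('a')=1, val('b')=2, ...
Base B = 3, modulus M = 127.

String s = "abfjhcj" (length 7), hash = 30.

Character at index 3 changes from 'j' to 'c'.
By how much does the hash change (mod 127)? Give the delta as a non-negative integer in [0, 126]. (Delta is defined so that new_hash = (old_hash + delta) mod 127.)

Delta formula: (val(new) - val(old)) * B^(n-1-k) mod M
  val('c') - val('j') = 3 - 10 = -7
  B^(n-1-k) = 3^3 mod 127 = 27
  Delta = -7 * 27 mod 127 = 65

Answer: 65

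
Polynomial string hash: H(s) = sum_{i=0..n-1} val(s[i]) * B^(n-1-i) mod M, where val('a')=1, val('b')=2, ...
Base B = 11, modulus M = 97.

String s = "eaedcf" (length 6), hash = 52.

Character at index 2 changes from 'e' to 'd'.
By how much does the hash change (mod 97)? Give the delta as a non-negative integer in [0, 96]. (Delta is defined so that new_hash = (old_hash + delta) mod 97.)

Delta formula: (val(new) - val(old)) * B^(n-1-k) mod M
  val('d') - val('e') = 4 - 5 = -1
  B^(n-1-k) = 11^3 mod 97 = 70
  Delta = -1 * 70 mod 97 = 27

Answer: 27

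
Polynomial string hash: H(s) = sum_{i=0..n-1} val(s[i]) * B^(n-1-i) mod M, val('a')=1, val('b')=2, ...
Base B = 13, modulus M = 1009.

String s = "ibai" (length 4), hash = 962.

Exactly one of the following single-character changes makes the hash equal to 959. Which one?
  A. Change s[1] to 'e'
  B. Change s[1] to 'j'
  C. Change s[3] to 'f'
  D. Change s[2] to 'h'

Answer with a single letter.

Option A: s[1]='b'->'e', delta=(5-2)*13^2 mod 1009 = 507, hash=962+507 mod 1009 = 460
Option B: s[1]='b'->'j', delta=(10-2)*13^2 mod 1009 = 343, hash=962+343 mod 1009 = 296
Option C: s[3]='i'->'f', delta=(6-9)*13^0 mod 1009 = 1006, hash=962+1006 mod 1009 = 959 <-- target
Option D: s[2]='a'->'h', delta=(8-1)*13^1 mod 1009 = 91, hash=962+91 mod 1009 = 44

Answer: C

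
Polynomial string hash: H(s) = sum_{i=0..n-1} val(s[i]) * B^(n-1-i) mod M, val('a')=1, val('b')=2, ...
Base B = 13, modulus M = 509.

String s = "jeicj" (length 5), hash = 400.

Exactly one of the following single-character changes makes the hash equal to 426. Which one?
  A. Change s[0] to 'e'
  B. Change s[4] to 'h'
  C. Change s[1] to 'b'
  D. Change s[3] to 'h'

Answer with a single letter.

Option A: s[0]='j'->'e', delta=(5-10)*13^4 mod 509 = 224, hash=400+224 mod 509 = 115
Option B: s[4]='j'->'h', delta=(8-10)*13^0 mod 509 = 507, hash=400+507 mod 509 = 398
Option C: s[1]='e'->'b', delta=(2-5)*13^3 mod 509 = 26, hash=400+26 mod 509 = 426 <-- target
Option D: s[3]='c'->'h', delta=(8-3)*13^1 mod 509 = 65, hash=400+65 mod 509 = 465

Answer: C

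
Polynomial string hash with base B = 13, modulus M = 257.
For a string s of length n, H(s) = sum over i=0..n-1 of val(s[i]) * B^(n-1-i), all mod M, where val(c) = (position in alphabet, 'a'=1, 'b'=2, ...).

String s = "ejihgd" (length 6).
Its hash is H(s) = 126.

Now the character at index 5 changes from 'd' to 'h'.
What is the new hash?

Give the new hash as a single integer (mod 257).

val('d') = 4, val('h') = 8
Position k = 5, exponent = n-1-k = 0
B^0 mod M = 13^0 mod 257 = 1
Delta = (8 - 4) * 1 mod 257 = 4
New hash = (126 + 4) mod 257 = 130

Answer: 130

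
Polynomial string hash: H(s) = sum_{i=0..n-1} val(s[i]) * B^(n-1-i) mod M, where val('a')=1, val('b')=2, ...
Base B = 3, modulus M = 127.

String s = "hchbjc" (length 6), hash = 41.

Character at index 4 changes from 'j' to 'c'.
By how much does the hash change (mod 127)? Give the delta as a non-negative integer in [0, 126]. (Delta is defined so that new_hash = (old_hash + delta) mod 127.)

Answer: 106

Derivation:
Delta formula: (val(new) - val(old)) * B^(n-1-k) mod M
  val('c') - val('j') = 3 - 10 = -7
  B^(n-1-k) = 3^1 mod 127 = 3
  Delta = -7 * 3 mod 127 = 106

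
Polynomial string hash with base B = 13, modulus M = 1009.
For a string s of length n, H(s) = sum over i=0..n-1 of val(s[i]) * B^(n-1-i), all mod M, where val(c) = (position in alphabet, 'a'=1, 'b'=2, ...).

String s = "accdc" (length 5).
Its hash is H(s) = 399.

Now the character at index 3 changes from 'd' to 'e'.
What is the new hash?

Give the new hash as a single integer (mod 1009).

val('d') = 4, val('e') = 5
Position k = 3, exponent = n-1-k = 1
B^1 mod M = 13^1 mod 1009 = 13
Delta = (5 - 4) * 13 mod 1009 = 13
New hash = (399 + 13) mod 1009 = 412

Answer: 412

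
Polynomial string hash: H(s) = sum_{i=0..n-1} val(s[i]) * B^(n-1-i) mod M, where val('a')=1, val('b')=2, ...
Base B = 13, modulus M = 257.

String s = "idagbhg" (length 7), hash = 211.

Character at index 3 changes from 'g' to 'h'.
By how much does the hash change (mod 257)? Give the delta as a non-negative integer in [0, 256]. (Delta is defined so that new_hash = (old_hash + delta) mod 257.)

Delta formula: (val(new) - val(old)) * B^(n-1-k) mod M
  val('h') - val('g') = 8 - 7 = 1
  B^(n-1-k) = 13^3 mod 257 = 141
  Delta = 1 * 141 mod 257 = 141

Answer: 141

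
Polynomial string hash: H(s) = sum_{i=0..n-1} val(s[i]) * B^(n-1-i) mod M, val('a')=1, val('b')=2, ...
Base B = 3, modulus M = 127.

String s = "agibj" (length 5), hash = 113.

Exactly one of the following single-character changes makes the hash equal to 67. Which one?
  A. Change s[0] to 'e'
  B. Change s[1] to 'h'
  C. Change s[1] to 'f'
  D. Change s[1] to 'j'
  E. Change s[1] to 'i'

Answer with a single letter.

Answer: D

Derivation:
Option A: s[0]='a'->'e', delta=(5-1)*3^4 mod 127 = 70, hash=113+70 mod 127 = 56
Option B: s[1]='g'->'h', delta=(8-7)*3^3 mod 127 = 27, hash=113+27 mod 127 = 13
Option C: s[1]='g'->'f', delta=(6-7)*3^3 mod 127 = 100, hash=113+100 mod 127 = 86
Option D: s[1]='g'->'j', delta=(10-7)*3^3 mod 127 = 81, hash=113+81 mod 127 = 67 <-- target
Option E: s[1]='g'->'i', delta=(9-7)*3^3 mod 127 = 54, hash=113+54 mod 127 = 40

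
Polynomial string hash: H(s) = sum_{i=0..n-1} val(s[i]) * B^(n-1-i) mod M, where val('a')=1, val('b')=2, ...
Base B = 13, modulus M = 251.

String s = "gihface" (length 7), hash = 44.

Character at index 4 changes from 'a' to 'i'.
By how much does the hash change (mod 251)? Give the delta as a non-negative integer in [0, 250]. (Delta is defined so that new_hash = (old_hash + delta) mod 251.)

Answer: 97

Derivation:
Delta formula: (val(new) - val(old)) * B^(n-1-k) mod M
  val('i') - val('a') = 9 - 1 = 8
  B^(n-1-k) = 13^2 mod 251 = 169
  Delta = 8 * 169 mod 251 = 97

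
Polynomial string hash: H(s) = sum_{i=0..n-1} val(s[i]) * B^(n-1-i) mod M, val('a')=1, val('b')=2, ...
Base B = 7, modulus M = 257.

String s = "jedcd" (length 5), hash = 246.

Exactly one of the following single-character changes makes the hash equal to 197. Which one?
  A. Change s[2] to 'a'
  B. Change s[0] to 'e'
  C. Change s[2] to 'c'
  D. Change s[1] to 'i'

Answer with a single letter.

Option A: s[2]='d'->'a', delta=(1-4)*7^2 mod 257 = 110, hash=246+110 mod 257 = 99
Option B: s[0]='j'->'e', delta=(5-10)*7^4 mod 257 = 74, hash=246+74 mod 257 = 63
Option C: s[2]='d'->'c', delta=(3-4)*7^2 mod 257 = 208, hash=246+208 mod 257 = 197 <-- target
Option D: s[1]='e'->'i', delta=(9-5)*7^3 mod 257 = 87, hash=246+87 mod 257 = 76

Answer: C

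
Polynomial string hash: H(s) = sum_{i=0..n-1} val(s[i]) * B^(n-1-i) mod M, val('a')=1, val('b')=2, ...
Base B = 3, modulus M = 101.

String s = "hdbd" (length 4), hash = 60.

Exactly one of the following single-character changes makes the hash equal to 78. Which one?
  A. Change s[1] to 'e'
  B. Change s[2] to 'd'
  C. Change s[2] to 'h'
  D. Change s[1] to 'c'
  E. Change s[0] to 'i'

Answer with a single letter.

Option A: s[1]='d'->'e', delta=(5-4)*3^2 mod 101 = 9, hash=60+9 mod 101 = 69
Option B: s[2]='b'->'d', delta=(4-2)*3^1 mod 101 = 6, hash=60+6 mod 101 = 66
Option C: s[2]='b'->'h', delta=(8-2)*3^1 mod 101 = 18, hash=60+18 mod 101 = 78 <-- target
Option D: s[1]='d'->'c', delta=(3-4)*3^2 mod 101 = 92, hash=60+92 mod 101 = 51
Option E: s[0]='h'->'i', delta=(9-8)*3^3 mod 101 = 27, hash=60+27 mod 101 = 87

Answer: C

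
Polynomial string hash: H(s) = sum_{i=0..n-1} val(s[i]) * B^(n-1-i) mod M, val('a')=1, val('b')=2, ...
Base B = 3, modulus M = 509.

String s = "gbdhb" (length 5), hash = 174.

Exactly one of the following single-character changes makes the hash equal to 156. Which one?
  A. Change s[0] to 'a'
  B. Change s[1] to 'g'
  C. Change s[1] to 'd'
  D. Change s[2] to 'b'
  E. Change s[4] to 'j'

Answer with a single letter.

Option A: s[0]='g'->'a', delta=(1-7)*3^4 mod 509 = 23, hash=174+23 mod 509 = 197
Option B: s[1]='b'->'g', delta=(7-2)*3^3 mod 509 = 135, hash=174+135 mod 509 = 309
Option C: s[1]='b'->'d', delta=(4-2)*3^3 mod 509 = 54, hash=174+54 mod 509 = 228
Option D: s[2]='d'->'b', delta=(2-4)*3^2 mod 509 = 491, hash=174+491 mod 509 = 156 <-- target
Option E: s[4]='b'->'j', delta=(10-2)*3^0 mod 509 = 8, hash=174+8 mod 509 = 182

Answer: D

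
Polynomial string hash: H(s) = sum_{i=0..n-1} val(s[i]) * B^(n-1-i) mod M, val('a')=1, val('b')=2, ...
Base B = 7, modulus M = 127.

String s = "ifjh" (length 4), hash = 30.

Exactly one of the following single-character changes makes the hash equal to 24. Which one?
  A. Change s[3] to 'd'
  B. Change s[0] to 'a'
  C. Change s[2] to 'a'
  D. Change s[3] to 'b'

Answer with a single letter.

Answer: D

Derivation:
Option A: s[3]='h'->'d', delta=(4-8)*7^0 mod 127 = 123, hash=30+123 mod 127 = 26
Option B: s[0]='i'->'a', delta=(1-9)*7^3 mod 127 = 50, hash=30+50 mod 127 = 80
Option C: s[2]='j'->'a', delta=(1-10)*7^1 mod 127 = 64, hash=30+64 mod 127 = 94
Option D: s[3]='h'->'b', delta=(2-8)*7^0 mod 127 = 121, hash=30+121 mod 127 = 24 <-- target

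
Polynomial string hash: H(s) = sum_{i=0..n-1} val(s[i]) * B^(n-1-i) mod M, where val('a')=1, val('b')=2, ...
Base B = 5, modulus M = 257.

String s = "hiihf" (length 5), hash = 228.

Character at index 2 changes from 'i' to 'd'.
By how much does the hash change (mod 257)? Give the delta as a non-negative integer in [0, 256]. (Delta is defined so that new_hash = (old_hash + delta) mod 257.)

Answer: 132

Derivation:
Delta formula: (val(new) - val(old)) * B^(n-1-k) mod M
  val('d') - val('i') = 4 - 9 = -5
  B^(n-1-k) = 5^2 mod 257 = 25
  Delta = -5 * 25 mod 257 = 132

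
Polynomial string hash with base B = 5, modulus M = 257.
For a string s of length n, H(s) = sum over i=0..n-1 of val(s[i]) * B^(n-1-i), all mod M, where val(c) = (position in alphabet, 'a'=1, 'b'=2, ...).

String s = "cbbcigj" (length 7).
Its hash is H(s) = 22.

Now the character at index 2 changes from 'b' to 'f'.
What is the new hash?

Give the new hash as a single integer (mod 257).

Answer: 209

Derivation:
val('b') = 2, val('f') = 6
Position k = 2, exponent = n-1-k = 4
B^4 mod M = 5^4 mod 257 = 111
Delta = (6 - 2) * 111 mod 257 = 187
New hash = (22 + 187) mod 257 = 209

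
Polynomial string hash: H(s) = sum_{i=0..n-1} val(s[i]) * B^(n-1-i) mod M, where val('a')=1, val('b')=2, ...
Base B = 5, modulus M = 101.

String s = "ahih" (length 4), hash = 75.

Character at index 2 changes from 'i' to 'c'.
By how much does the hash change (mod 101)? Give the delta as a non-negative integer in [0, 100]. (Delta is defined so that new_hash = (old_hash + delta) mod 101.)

Answer: 71

Derivation:
Delta formula: (val(new) - val(old)) * B^(n-1-k) mod M
  val('c') - val('i') = 3 - 9 = -6
  B^(n-1-k) = 5^1 mod 101 = 5
  Delta = -6 * 5 mod 101 = 71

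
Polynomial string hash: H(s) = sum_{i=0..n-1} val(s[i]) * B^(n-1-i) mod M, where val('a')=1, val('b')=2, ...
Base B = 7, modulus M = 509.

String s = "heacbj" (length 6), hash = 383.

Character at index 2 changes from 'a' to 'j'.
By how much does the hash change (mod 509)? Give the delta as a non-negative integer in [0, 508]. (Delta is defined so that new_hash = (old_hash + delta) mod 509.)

Answer: 33

Derivation:
Delta formula: (val(new) - val(old)) * B^(n-1-k) mod M
  val('j') - val('a') = 10 - 1 = 9
  B^(n-1-k) = 7^3 mod 509 = 343
  Delta = 9 * 343 mod 509 = 33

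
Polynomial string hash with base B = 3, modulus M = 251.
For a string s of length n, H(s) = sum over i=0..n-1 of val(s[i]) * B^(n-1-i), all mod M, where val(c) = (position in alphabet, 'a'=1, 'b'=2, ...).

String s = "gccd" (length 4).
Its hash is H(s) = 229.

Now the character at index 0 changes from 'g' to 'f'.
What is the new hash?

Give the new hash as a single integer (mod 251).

val('g') = 7, val('f') = 6
Position k = 0, exponent = n-1-k = 3
B^3 mod M = 3^3 mod 251 = 27
Delta = (6 - 7) * 27 mod 251 = 224
New hash = (229 + 224) mod 251 = 202

Answer: 202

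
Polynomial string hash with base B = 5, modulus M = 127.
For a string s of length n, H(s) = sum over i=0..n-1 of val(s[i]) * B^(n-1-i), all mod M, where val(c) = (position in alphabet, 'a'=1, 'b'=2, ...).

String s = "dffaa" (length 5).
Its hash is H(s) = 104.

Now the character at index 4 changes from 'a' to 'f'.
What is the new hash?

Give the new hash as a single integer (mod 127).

val('a') = 1, val('f') = 6
Position k = 4, exponent = n-1-k = 0
B^0 mod M = 5^0 mod 127 = 1
Delta = (6 - 1) * 1 mod 127 = 5
New hash = (104 + 5) mod 127 = 109

Answer: 109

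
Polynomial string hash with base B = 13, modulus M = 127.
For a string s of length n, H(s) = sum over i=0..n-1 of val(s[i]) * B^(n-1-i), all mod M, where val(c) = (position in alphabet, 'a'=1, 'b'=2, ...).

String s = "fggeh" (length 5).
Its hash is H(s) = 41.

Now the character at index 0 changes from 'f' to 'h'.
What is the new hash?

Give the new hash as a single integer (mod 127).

Answer: 13

Derivation:
val('f') = 6, val('h') = 8
Position k = 0, exponent = n-1-k = 4
B^4 mod M = 13^4 mod 127 = 113
Delta = (8 - 6) * 113 mod 127 = 99
New hash = (41 + 99) mod 127 = 13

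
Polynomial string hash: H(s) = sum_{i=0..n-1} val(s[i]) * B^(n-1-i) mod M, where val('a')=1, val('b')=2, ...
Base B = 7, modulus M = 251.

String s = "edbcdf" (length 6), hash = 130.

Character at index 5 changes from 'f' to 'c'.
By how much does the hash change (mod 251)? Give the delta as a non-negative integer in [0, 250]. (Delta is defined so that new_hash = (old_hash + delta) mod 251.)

Delta formula: (val(new) - val(old)) * B^(n-1-k) mod M
  val('c') - val('f') = 3 - 6 = -3
  B^(n-1-k) = 7^0 mod 251 = 1
  Delta = -3 * 1 mod 251 = 248

Answer: 248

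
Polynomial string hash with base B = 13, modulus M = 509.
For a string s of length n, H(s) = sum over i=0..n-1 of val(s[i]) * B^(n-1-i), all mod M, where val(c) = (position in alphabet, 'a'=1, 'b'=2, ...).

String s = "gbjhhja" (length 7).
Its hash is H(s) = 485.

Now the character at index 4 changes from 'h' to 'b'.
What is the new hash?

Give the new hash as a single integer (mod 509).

Answer: 489

Derivation:
val('h') = 8, val('b') = 2
Position k = 4, exponent = n-1-k = 2
B^2 mod M = 13^2 mod 509 = 169
Delta = (2 - 8) * 169 mod 509 = 4
New hash = (485 + 4) mod 509 = 489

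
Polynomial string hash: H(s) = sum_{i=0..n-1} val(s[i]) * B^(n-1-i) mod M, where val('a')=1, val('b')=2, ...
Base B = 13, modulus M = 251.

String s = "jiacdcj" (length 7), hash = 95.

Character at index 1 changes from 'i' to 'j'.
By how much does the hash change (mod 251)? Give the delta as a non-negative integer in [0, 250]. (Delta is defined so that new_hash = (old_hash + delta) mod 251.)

Delta formula: (val(new) - val(old)) * B^(n-1-k) mod M
  val('j') - val('i') = 10 - 9 = 1
  B^(n-1-k) = 13^5 mod 251 = 64
  Delta = 1 * 64 mod 251 = 64

Answer: 64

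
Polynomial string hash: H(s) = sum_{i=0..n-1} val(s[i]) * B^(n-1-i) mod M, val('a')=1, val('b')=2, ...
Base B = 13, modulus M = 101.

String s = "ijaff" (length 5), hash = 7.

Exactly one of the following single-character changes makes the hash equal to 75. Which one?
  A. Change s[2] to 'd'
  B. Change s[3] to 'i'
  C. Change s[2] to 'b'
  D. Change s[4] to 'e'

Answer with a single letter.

Option A: s[2]='a'->'d', delta=(4-1)*13^2 mod 101 = 2, hash=7+2 mod 101 = 9
Option B: s[3]='f'->'i', delta=(9-6)*13^1 mod 101 = 39, hash=7+39 mod 101 = 46
Option C: s[2]='a'->'b', delta=(2-1)*13^2 mod 101 = 68, hash=7+68 mod 101 = 75 <-- target
Option D: s[4]='f'->'e', delta=(5-6)*13^0 mod 101 = 100, hash=7+100 mod 101 = 6

Answer: C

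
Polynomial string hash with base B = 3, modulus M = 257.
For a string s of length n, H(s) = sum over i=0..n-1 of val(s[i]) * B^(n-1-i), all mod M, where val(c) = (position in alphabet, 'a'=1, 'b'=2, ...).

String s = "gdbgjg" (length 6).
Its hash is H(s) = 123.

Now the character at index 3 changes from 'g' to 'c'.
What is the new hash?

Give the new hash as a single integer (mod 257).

val('g') = 7, val('c') = 3
Position k = 3, exponent = n-1-k = 2
B^2 mod M = 3^2 mod 257 = 9
Delta = (3 - 7) * 9 mod 257 = 221
New hash = (123 + 221) mod 257 = 87

Answer: 87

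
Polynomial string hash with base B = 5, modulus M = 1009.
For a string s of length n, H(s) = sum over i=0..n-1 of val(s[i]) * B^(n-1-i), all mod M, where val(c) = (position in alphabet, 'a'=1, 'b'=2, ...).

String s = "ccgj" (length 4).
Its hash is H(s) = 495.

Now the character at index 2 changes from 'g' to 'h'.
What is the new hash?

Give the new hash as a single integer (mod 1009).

val('g') = 7, val('h') = 8
Position k = 2, exponent = n-1-k = 1
B^1 mod M = 5^1 mod 1009 = 5
Delta = (8 - 7) * 5 mod 1009 = 5
New hash = (495 + 5) mod 1009 = 500

Answer: 500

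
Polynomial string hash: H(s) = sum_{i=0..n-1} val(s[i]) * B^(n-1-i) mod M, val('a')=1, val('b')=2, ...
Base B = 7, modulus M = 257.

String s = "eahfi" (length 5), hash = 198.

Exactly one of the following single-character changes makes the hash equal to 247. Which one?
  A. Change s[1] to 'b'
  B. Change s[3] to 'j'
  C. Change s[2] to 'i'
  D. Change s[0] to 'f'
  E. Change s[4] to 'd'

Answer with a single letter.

Answer: C

Derivation:
Option A: s[1]='a'->'b', delta=(2-1)*7^3 mod 257 = 86, hash=198+86 mod 257 = 27
Option B: s[3]='f'->'j', delta=(10-6)*7^1 mod 257 = 28, hash=198+28 mod 257 = 226
Option C: s[2]='h'->'i', delta=(9-8)*7^2 mod 257 = 49, hash=198+49 mod 257 = 247 <-- target
Option D: s[0]='e'->'f', delta=(6-5)*7^4 mod 257 = 88, hash=198+88 mod 257 = 29
Option E: s[4]='i'->'d', delta=(4-9)*7^0 mod 257 = 252, hash=198+252 mod 257 = 193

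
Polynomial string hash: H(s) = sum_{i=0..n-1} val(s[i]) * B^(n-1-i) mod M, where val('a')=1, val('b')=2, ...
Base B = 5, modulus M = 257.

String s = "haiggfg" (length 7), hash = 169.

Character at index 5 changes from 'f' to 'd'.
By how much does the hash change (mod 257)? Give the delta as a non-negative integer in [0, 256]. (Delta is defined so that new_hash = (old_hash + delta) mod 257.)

Answer: 247

Derivation:
Delta formula: (val(new) - val(old)) * B^(n-1-k) mod M
  val('d') - val('f') = 4 - 6 = -2
  B^(n-1-k) = 5^1 mod 257 = 5
  Delta = -2 * 5 mod 257 = 247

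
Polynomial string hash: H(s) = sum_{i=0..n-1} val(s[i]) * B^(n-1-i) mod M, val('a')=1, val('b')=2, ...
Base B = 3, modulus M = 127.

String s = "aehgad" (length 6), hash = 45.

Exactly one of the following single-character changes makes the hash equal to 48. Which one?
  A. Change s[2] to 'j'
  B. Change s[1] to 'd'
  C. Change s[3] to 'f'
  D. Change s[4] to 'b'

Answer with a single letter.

Answer: D

Derivation:
Option A: s[2]='h'->'j', delta=(10-8)*3^3 mod 127 = 54, hash=45+54 mod 127 = 99
Option B: s[1]='e'->'d', delta=(4-5)*3^4 mod 127 = 46, hash=45+46 mod 127 = 91
Option C: s[3]='g'->'f', delta=(6-7)*3^2 mod 127 = 118, hash=45+118 mod 127 = 36
Option D: s[4]='a'->'b', delta=(2-1)*3^1 mod 127 = 3, hash=45+3 mod 127 = 48 <-- target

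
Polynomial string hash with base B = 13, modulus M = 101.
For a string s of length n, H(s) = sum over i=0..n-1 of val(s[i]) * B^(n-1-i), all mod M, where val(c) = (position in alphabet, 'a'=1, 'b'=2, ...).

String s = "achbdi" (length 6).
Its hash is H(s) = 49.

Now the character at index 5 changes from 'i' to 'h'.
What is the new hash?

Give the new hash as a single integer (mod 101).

Answer: 48

Derivation:
val('i') = 9, val('h') = 8
Position k = 5, exponent = n-1-k = 0
B^0 mod M = 13^0 mod 101 = 1
Delta = (8 - 9) * 1 mod 101 = 100
New hash = (49 + 100) mod 101 = 48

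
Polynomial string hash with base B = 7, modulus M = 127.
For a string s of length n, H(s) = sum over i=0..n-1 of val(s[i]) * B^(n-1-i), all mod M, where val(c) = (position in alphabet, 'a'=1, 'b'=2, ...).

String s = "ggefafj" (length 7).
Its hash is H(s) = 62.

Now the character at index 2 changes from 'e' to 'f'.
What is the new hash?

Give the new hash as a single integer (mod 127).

val('e') = 5, val('f') = 6
Position k = 2, exponent = n-1-k = 4
B^4 mod M = 7^4 mod 127 = 115
Delta = (6 - 5) * 115 mod 127 = 115
New hash = (62 + 115) mod 127 = 50

Answer: 50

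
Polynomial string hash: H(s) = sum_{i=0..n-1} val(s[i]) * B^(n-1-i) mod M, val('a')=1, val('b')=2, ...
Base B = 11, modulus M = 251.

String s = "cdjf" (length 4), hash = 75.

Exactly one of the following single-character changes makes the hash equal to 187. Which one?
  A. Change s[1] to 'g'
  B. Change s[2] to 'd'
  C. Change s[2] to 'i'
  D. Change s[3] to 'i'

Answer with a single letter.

Option A: s[1]='d'->'g', delta=(7-4)*11^2 mod 251 = 112, hash=75+112 mod 251 = 187 <-- target
Option B: s[2]='j'->'d', delta=(4-10)*11^1 mod 251 = 185, hash=75+185 mod 251 = 9
Option C: s[2]='j'->'i', delta=(9-10)*11^1 mod 251 = 240, hash=75+240 mod 251 = 64
Option D: s[3]='f'->'i', delta=(9-6)*11^0 mod 251 = 3, hash=75+3 mod 251 = 78

Answer: A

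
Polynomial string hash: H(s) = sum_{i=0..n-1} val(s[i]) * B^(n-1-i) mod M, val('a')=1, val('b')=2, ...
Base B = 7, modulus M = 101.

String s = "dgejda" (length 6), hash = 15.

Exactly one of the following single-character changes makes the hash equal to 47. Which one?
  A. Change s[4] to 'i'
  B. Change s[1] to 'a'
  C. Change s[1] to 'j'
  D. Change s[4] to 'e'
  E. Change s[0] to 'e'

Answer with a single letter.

Option A: s[4]='d'->'i', delta=(9-4)*7^1 mod 101 = 35, hash=15+35 mod 101 = 50
Option B: s[1]='g'->'a', delta=(1-7)*7^4 mod 101 = 37, hash=15+37 mod 101 = 52
Option C: s[1]='g'->'j', delta=(10-7)*7^4 mod 101 = 32, hash=15+32 mod 101 = 47 <-- target
Option D: s[4]='d'->'e', delta=(5-4)*7^1 mod 101 = 7, hash=15+7 mod 101 = 22
Option E: s[0]='d'->'e', delta=(5-4)*7^5 mod 101 = 41, hash=15+41 mod 101 = 56

Answer: C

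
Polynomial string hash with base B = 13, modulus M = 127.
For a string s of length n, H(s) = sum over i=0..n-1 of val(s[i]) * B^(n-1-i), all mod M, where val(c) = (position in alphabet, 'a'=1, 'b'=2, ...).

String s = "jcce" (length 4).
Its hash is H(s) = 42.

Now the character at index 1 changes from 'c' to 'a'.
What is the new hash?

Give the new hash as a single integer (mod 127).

val('c') = 3, val('a') = 1
Position k = 1, exponent = n-1-k = 2
B^2 mod M = 13^2 mod 127 = 42
Delta = (1 - 3) * 42 mod 127 = 43
New hash = (42 + 43) mod 127 = 85

Answer: 85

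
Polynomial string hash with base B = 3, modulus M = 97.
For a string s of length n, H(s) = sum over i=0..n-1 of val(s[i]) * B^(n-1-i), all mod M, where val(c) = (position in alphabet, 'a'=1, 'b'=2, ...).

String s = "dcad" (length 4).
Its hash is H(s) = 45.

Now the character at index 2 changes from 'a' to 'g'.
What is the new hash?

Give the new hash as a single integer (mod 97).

val('a') = 1, val('g') = 7
Position k = 2, exponent = n-1-k = 1
B^1 mod M = 3^1 mod 97 = 3
Delta = (7 - 1) * 3 mod 97 = 18
New hash = (45 + 18) mod 97 = 63

Answer: 63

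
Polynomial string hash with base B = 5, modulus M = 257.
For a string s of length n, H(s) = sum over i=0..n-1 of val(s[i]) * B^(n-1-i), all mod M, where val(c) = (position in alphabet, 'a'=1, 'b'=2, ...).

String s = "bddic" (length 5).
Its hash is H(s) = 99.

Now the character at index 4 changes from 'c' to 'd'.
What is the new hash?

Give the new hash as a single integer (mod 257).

Answer: 100

Derivation:
val('c') = 3, val('d') = 4
Position k = 4, exponent = n-1-k = 0
B^0 mod M = 5^0 mod 257 = 1
Delta = (4 - 3) * 1 mod 257 = 1
New hash = (99 + 1) mod 257 = 100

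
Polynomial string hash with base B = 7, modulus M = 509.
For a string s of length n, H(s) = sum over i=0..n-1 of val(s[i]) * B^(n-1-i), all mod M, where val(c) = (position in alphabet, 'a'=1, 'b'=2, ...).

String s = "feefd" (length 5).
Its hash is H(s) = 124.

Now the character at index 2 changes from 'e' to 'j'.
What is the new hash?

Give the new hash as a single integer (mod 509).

Answer: 369

Derivation:
val('e') = 5, val('j') = 10
Position k = 2, exponent = n-1-k = 2
B^2 mod M = 7^2 mod 509 = 49
Delta = (10 - 5) * 49 mod 509 = 245
New hash = (124 + 245) mod 509 = 369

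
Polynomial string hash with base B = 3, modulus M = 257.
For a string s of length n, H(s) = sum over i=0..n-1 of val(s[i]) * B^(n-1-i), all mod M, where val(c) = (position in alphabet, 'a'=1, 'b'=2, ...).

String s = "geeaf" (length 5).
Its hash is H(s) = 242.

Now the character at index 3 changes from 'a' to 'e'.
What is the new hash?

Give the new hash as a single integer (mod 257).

Answer: 254

Derivation:
val('a') = 1, val('e') = 5
Position k = 3, exponent = n-1-k = 1
B^1 mod M = 3^1 mod 257 = 3
Delta = (5 - 1) * 3 mod 257 = 12
New hash = (242 + 12) mod 257 = 254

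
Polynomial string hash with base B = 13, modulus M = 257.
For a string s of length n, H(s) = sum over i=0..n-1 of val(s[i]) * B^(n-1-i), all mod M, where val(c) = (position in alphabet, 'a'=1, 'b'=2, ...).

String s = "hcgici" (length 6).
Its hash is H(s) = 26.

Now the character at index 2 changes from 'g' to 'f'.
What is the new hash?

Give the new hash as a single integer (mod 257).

val('g') = 7, val('f') = 6
Position k = 2, exponent = n-1-k = 3
B^3 mod M = 13^3 mod 257 = 141
Delta = (6 - 7) * 141 mod 257 = 116
New hash = (26 + 116) mod 257 = 142

Answer: 142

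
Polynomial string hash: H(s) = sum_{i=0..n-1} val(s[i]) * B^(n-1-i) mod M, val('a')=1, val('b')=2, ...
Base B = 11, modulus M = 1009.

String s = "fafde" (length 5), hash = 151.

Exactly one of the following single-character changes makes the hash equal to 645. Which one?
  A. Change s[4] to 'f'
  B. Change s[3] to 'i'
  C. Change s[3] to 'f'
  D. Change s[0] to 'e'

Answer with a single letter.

Option A: s[4]='e'->'f', delta=(6-5)*11^0 mod 1009 = 1, hash=151+1 mod 1009 = 152
Option B: s[3]='d'->'i', delta=(9-4)*11^1 mod 1009 = 55, hash=151+55 mod 1009 = 206
Option C: s[3]='d'->'f', delta=(6-4)*11^1 mod 1009 = 22, hash=151+22 mod 1009 = 173
Option D: s[0]='f'->'e', delta=(5-6)*11^4 mod 1009 = 494, hash=151+494 mod 1009 = 645 <-- target

Answer: D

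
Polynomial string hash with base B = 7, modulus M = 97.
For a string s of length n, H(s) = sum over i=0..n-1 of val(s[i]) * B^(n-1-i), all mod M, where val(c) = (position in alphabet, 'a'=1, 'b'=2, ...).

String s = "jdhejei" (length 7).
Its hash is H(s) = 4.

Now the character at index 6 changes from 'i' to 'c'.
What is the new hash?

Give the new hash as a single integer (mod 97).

Answer: 95

Derivation:
val('i') = 9, val('c') = 3
Position k = 6, exponent = n-1-k = 0
B^0 mod M = 7^0 mod 97 = 1
Delta = (3 - 9) * 1 mod 97 = 91
New hash = (4 + 91) mod 97 = 95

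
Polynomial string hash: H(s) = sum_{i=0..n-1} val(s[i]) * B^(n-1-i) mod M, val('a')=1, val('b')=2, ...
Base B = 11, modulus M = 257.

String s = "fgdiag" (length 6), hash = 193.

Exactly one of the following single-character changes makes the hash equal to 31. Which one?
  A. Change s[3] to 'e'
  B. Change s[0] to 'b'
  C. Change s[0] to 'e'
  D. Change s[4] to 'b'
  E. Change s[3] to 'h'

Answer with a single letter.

Answer: B

Derivation:
Option A: s[3]='i'->'e', delta=(5-9)*11^2 mod 257 = 30, hash=193+30 mod 257 = 223
Option B: s[0]='f'->'b', delta=(2-6)*11^5 mod 257 = 95, hash=193+95 mod 257 = 31 <-- target
Option C: s[0]='f'->'e', delta=(5-6)*11^5 mod 257 = 88, hash=193+88 mod 257 = 24
Option D: s[4]='a'->'b', delta=(2-1)*11^1 mod 257 = 11, hash=193+11 mod 257 = 204
Option E: s[3]='i'->'h', delta=(8-9)*11^2 mod 257 = 136, hash=193+136 mod 257 = 72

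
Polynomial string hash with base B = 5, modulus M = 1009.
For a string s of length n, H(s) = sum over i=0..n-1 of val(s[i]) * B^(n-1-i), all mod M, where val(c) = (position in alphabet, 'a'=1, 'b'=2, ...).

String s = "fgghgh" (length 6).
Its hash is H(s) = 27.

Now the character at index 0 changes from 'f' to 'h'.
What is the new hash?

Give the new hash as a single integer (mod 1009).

val('f') = 6, val('h') = 8
Position k = 0, exponent = n-1-k = 5
B^5 mod M = 5^5 mod 1009 = 98
Delta = (8 - 6) * 98 mod 1009 = 196
New hash = (27 + 196) mod 1009 = 223

Answer: 223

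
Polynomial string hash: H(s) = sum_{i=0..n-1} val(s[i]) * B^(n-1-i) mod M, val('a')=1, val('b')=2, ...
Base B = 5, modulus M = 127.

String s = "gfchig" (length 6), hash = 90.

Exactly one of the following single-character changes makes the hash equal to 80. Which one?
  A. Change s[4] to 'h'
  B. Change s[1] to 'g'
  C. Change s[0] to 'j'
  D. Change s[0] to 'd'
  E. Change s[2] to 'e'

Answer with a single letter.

Answer: B

Derivation:
Option A: s[4]='i'->'h', delta=(8-9)*5^1 mod 127 = 122, hash=90+122 mod 127 = 85
Option B: s[1]='f'->'g', delta=(7-6)*5^4 mod 127 = 117, hash=90+117 mod 127 = 80 <-- target
Option C: s[0]='g'->'j', delta=(10-7)*5^5 mod 127 = 104, hash=90+104 mod 127 = 67
Option D: s[0]='g'->'d', delta=(4-7)*5^5 mod 127 = 23, hash=90+23 mod 127 = 113
Option E: s[2]='c'->'e', delta=(5-3)*5^3 mod 127 = 123, hash=90+123 mod 127 = 86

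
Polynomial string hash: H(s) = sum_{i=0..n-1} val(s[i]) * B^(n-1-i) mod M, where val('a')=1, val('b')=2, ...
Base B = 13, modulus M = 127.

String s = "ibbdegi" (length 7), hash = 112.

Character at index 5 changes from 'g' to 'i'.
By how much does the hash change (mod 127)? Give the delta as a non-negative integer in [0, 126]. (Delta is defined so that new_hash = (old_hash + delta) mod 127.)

Delta formula: (val(new) - val(old)) * B^(n-1-k) mod M
  val('i') - val('g') = 9 - 7 = 2
  B^(n-1-k) = 13^1 mod 127 = 13
  Delta = 2 * 13 mod 127 = 26

Answer: 26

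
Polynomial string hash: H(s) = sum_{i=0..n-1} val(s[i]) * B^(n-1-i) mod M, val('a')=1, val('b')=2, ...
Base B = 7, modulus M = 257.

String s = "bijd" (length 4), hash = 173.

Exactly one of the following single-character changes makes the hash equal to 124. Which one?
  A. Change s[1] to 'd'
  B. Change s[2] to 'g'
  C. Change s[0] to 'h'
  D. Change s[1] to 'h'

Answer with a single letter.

Answer: D

Derivation:
Option A: s[1]='i'->'d', delta=(4-9)*7^2 mod 257 = 12, hash=173+12 mod 257 = 185
Option B: s[2]='j'->'g', delta=(7-10)*7^1 mod 257 = 236, hash=173+236 mod 257 = 152
Option C: s[0]='b'->'h', delta=(8-2)*7^3 mod 257 = 2, hash=173+2 mod 257 = 175
Option D: s[1]='i'->'h', delta=(8-9)*7^2 mod 257 = 208, hash=173+208 mod 257 = 124 <-- target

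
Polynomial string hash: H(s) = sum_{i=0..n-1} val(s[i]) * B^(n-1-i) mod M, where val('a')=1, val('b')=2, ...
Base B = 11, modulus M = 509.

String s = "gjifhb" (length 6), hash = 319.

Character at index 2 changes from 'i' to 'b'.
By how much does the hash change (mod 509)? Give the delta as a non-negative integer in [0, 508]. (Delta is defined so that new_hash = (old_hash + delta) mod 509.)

Answer: 354

Derivation:
Delta formula: (val(new) - val(old)) * B^(n-1-k) mod M
  val('b') - val('i') = 2 - 9 = -7
  B^(n-1-k) = 11^3 mod 509 = 313
  Delta = -7 * 313 mod 509 = 354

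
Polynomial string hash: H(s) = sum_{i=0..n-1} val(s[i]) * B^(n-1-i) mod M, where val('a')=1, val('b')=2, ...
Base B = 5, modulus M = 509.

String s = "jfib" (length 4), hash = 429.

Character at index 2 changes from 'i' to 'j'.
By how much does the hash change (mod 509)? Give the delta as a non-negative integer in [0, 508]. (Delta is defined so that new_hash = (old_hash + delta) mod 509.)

Delta formula: (val(new) - val(old)) * B^(n-1-k) mod M
  val('j') - val('i') = 10 - 9 = 1
  B^(n-1-k) = 5^1 mod 509 = 5
  Delta = 1 * 5 mod 509 = 5

Answer: 5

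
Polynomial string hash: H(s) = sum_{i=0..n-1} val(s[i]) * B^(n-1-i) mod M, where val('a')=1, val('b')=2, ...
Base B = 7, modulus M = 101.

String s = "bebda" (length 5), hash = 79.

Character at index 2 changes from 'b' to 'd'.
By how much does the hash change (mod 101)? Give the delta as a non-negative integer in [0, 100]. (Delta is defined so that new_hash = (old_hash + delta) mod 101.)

Answer: 98

Derivation:
Delta formula: (val(new) - val(old)) * B^(n-1-k) mod M
  val('d') - val('b') = 4 - 2 = 2
  B^(n-1-k) = 7^2 mod 101 = 49
  Delta = 2 * 49 mod 101 = 98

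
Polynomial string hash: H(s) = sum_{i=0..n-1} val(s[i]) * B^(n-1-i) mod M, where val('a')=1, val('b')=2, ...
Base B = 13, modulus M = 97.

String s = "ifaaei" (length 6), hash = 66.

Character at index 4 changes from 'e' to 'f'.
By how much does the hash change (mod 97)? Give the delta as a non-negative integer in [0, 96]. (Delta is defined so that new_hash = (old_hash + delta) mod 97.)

Answer: 13

Derivation:
Delta formula: (val(new) - val(old)) * B^(n-1-k) mod M
  val('f') - val('e') = 6 - 5 = 1
  B^(n-1-k) = 13^1 mod 97 = 13
  Delta = 1 * 13 mod 97 = 13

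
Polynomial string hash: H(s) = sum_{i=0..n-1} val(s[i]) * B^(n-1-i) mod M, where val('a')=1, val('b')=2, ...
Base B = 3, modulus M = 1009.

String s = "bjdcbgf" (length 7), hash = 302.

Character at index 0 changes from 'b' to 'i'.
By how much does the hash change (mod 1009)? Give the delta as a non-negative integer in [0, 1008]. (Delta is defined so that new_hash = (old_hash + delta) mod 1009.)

Answer: 58

Derivation:
Delta formula: (val(new) - val(old)) * B^(n-1-k) mod M
  val('i') - val('b') = 9 - 2 = 7
  B^(n-1-k) = 3^6 mod 1009 = 729
  Delta = 7 * 729 mod 1009 = 58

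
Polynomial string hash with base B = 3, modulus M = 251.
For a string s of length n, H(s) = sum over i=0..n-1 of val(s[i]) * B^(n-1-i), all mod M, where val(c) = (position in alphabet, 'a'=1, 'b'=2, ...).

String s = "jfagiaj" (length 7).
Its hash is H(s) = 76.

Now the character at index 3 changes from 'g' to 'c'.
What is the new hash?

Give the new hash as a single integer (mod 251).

Answer: 219

Derivation:
val('g') = 7, val('c') = 3
Position k = 3, exponent = n-1-k = 3
B^3 mod M = 3^3 mod 251 = 27
Delta = (3 - 7) * 27 mod 251 = 143
New hash = (76 + 143) mod 251 = 219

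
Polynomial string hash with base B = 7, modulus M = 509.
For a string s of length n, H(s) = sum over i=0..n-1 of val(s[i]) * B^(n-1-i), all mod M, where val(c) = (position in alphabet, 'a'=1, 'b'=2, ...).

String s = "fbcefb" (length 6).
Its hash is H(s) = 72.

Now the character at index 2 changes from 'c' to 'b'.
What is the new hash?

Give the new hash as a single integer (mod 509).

val('c') = 3, val('b') = 2
Position k = 2, exponent = n-1-k = 3
B^3 mod M = 7^3 mod 509 = 343
Delta = (2 - 3) * 343 mod 509 = 166
New hash = (72 + 166) mod 509 = 238

Answer: 238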